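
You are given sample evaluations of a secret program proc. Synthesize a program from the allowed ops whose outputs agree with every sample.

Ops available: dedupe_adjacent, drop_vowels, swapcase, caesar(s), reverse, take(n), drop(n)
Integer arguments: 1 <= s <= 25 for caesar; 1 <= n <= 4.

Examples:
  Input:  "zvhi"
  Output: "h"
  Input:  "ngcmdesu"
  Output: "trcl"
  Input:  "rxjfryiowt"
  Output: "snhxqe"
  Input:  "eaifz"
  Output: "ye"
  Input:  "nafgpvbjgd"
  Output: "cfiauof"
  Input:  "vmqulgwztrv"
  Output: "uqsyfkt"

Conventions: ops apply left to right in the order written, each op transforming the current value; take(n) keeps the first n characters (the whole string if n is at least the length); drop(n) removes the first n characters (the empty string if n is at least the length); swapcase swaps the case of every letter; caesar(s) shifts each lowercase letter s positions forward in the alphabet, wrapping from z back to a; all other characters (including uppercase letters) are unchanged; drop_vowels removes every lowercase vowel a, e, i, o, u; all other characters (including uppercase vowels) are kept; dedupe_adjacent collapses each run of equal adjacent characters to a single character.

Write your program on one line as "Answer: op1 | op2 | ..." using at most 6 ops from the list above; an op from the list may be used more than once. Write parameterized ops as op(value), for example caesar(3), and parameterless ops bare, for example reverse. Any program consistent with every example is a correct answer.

drop(3) | reverse | caesar(4) | drop_vowels | caesar(21)

Check, running the answer program on each example:
  "zvhi" -> "i" -> "i" -> "m" -> "m" -> "h"
  "ngcmdesu" -> "mdesu" -> "usedm" -> "ywihq" -> "ywhq" -> "trcl"
  "rxjfryiowt" -> "fryiowt" -> "twoiyrf" -> "xasmcvj" -> "xsmcvj" -> "snhxqe"
  "eaifz" -> "fz" -> "zf" -> "dj" -> "dj" -> "ye"
  "nafgpvbjgd" -> "gpvbjgd" -> "dgjbvpg" -> "hknfztk" -> "hknfztk" -> "cfiauof"
  "vmqulgwztrv" -> "ulgwztrv" -> "vrtzwglu" -> "zvxdakpy" -> "zvxdkpy" -> "uqsyfkt"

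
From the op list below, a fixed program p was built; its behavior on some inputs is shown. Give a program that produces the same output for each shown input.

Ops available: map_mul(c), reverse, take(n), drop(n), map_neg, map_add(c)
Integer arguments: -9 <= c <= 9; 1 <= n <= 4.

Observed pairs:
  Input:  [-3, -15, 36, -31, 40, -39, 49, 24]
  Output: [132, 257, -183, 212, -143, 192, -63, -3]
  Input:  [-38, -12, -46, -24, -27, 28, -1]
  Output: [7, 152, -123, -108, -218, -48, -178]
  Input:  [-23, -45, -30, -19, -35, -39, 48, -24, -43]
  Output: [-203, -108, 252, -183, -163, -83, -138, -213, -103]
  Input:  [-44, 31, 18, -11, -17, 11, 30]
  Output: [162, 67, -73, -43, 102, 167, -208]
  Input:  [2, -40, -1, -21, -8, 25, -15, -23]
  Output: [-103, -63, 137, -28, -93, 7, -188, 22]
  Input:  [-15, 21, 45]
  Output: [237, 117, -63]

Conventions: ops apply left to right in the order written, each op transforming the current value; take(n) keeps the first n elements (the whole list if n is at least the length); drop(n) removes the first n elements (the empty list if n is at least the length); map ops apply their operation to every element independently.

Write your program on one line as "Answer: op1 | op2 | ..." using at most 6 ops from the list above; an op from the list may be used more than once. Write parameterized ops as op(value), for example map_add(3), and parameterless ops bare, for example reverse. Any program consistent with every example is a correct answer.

map_neg | map_mul(-5) | map_add(3) | map_add(9) | reverse

Check, running the answer program on each example:
  [-3, -15, 36, -31, 40, -39, 49, 24] -> [3, 15, -36, 31, -40, 39, -49, -24] -> [-15, -75, 180, -155, 200, -195, 245, 120] -> [-12, -72, 183, -152, 203, -192, 248, 123] -> [-3, -63, 192, -143, 212, -183, 257, 132] -> [132, 257, -183, 212, -143, 192, -63, -3]
  [-38, -12, -46, -24, -27, 28, -1] -> [38, 12, 46, 24, 27, -28, 1] -> [-190, -60, -230, -120, -135, 140, -5] -> [-187, -57, -227, -117, -132, 143, -2] -> [-178, -48, -218, -108, -123, 152, 7] -> [7, 152, -123, -108, -218, -48, -178]
  [-23, -45, -30, -19, -35, -39, 48, -24, -43] -> [23, 45, 30, 19, 35, 39, -48, 24, 43] -> [-115, -225, -150, -95, -175, -195, 240, -120, -215] -> [-112, -222, -147, -92, -172, -192, 243, -117, -212] -> [-103, -213, -138, -83, -163, -183, 252, -108, -203] -> [-203, -108, 252, -183, -163, -83, -138, -213, -103]
  [-44, 31, 18, -11, -17, 11, 30] -> [44, -31, -18, 11, 17, -11, -30] -> [-220, 155, 90, -55, -85, 55, 150] -> [-217, 158, 93, -52, -82, 58, 153] -> [-208, 167, 102, -43, -73, 67, 162] -> [162, 67, -73, -43, 102, 167, -208]
  [2, -40, -1, -21, -8, 25, -15, -23] -> [-2, 40, 1, 21, 8, -25, 15, 23] -> [10, -200, -5, -105, -40, 125, -75, -115] -> [13, -197, -2, -102, -37, 128, -72, -112] -> [22, -188, 7, -93, -28, 137, -63, -103] -> [-103, -63, 137, -28, -93, 7, -188, 22]
  [-15, 21, 45] -> [15, -21, -45] -> [-75, 105, 225] -> [-72, 108, 228] -> [-63, 117, 237] -> [237, 117, -63]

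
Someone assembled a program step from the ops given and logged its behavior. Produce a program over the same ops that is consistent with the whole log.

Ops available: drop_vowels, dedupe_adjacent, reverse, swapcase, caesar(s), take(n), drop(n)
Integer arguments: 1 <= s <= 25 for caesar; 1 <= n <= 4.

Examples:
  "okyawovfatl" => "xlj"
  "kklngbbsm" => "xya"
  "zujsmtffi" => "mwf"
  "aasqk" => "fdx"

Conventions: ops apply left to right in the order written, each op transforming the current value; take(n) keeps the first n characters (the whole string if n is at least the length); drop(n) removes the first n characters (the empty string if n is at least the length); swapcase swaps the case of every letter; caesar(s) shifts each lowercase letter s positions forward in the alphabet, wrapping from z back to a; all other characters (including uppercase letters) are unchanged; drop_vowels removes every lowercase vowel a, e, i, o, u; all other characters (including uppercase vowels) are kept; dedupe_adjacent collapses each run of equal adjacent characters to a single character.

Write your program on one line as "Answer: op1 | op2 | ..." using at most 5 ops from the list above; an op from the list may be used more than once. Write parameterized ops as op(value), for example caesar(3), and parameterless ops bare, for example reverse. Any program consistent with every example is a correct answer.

drop_vowels | dedupe_adjacent | caesar(13) | take(3)

Check, running the answer program on each example:
  "okyawovfatl" -> "kywvftl" -> "kywvftl" -> "xljisgy" -> "xlj"
  "kklngbbsm" -> "kklngbbsm" -> "klngbsm" -> "xyatofz" -> "xya"
  "zujsmtffi" -> "zjsmtff" -> "zjsmtf" -> "mwfzgs" -> "mwf"
  "aasqk" -> "sqk" -> "sqk" -> "fdx" -> "fdx"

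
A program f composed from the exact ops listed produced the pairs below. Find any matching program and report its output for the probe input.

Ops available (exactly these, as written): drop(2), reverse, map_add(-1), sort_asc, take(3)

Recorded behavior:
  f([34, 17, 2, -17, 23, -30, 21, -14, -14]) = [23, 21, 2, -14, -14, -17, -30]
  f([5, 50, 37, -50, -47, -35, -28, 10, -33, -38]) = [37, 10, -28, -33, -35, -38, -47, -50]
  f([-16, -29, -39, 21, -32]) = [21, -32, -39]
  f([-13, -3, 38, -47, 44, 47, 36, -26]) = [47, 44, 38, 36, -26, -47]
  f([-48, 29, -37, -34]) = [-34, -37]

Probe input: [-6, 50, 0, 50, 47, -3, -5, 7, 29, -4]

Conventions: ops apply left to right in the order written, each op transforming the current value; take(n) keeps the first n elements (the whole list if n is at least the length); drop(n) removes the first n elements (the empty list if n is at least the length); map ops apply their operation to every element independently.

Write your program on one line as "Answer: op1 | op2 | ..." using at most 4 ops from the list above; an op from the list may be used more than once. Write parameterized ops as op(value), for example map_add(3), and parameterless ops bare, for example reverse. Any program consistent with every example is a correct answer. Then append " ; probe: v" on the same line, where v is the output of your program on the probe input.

drop(2) | sort_asc | reverse ; probe: [50, 47, 29, 7, 0, -3, -4, -5]

Check, running the answer program on each example:
  [34, 17, 2, -17, 23, -30, 21, -14, -14] -> [2, -17, 23, -30, 21, -14, -14] -> [-30, -17, -14, -14, 2, 21, 23] -> [23, 21, 2, -14, -14, -17, -30]
  [5, 50, 37, -50, -47, -35, -28, 10, -33, -38] -> [37, -50, -47, -35, -28, 10, -33, -38] -> [-50, -47, -38, -35, -33, -28, 10, 37] -> [37, 10, -28, -33, -35, -38, -47, -50]
  [-16, -29, -39, 21, -32] -> [-39, 21, -32] -> [-39, -32, 21] -> [21, -32, -39]
  [-13, -3, 38, -47, 44, 47, 36, -26] -> [38, -47, 44, 47, 36, -26] -> [-47, -26, 36, 38, 44, 47] -> [47, 44, 38, 36, -26, -47]
  [-48, 29, -37, -34] -> [-37, -34] -> [-37, -34] -> [-34, -37]
  probe: [-6, 50, 0, 50, 47, -3, -5, 7, 29, -4] -> [0, 50, 47, -3, -5, 7, 29, -4] -> [-5, -4, -3, 0, 7, 29, 47, 50] -> [50, 47, 29, 7, 0, -3, -4, -5]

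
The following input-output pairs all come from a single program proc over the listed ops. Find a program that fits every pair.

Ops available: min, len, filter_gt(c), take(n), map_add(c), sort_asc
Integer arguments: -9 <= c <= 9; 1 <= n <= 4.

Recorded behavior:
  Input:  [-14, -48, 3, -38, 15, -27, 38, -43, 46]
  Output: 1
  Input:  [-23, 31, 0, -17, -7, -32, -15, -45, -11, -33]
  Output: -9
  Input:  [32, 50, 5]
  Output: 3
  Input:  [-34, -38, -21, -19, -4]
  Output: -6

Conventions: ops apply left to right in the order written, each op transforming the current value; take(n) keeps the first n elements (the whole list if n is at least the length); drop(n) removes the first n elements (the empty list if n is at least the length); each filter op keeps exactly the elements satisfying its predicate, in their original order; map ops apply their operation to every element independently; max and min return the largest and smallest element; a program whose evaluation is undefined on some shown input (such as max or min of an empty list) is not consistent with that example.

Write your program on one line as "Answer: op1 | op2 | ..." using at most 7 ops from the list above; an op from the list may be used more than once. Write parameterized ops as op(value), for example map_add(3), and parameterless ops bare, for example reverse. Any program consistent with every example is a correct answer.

sort_asc | filter_gt(-9) | take(3) | map_add(3) | map_add(-5) | min

Check, running the answer program on each example:
  [-14, -48, 3, -38, 15, -27, 38, -43, 46] -> [-48, -43, -38, -27, -14, 3, 15, 38, 46] -> [3, 15, 38, 46] -> [3, 15, 38] -> [6, 18, 41] -> [1, 13, 36] -> 1
  [-23, 31, 0, -17, -7, -32, -15, -45, -11, -33] -> [-45, -33, -32, -23, -17, -15, -11, -7, 0, 31] -> [-7, 0, 31] -> [-7, 0, 31] -> [-4, 3, 34] -> [-9, -2, 29] -> -9
  [32, 50, 5] -> [5, 32, 50] -> [5, 32, 50] -> [5, 32, 50] -> [8, 35, 53] -> [3, 30, 48] -> 3
  [-34, -38, -21, -19, -4] -> [-38, -34, -21, -19, -4] -> [-4] -> [-4] -> [-1] -> [-6] -> -6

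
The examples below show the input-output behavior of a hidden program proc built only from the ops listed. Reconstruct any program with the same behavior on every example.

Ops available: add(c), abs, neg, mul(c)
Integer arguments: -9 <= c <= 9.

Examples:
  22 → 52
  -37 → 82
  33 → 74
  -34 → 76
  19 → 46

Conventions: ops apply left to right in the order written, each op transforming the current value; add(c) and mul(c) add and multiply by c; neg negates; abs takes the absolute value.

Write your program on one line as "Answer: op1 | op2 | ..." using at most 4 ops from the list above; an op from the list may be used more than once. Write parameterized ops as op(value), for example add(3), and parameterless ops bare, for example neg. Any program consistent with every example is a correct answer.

neg | abs | mul(2) | add(8)

Check, running the answer program on each example:
  22 -> -22 -> 22 -> 44 -> 52
  -37 -> 37 -> 37 -> 74 -> 82
  33 -> -33 -> 33 -> 66 -> 74
  -34 -> 34 -> 34 -> 68 -> 76
  19 -> -19 -> 19 -> 38 -> 46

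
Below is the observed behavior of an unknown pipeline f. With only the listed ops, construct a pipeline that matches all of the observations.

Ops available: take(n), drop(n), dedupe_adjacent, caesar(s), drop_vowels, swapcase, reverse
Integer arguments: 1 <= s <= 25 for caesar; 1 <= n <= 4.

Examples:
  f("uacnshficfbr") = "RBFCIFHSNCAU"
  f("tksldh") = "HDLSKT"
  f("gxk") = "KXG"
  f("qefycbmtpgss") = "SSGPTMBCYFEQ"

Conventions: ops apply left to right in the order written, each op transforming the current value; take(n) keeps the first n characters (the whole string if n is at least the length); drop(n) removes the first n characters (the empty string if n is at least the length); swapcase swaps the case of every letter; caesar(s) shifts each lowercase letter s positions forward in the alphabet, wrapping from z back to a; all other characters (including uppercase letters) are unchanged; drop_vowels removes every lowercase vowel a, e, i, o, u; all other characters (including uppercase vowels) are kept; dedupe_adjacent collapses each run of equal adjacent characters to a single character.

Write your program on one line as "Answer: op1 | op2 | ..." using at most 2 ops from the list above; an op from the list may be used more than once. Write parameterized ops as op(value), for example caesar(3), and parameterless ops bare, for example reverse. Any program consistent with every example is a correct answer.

reverse | swapcase

Check, running the answer program on each example:
  "uacnshficfbr" -> "rbfcifhsncau" -> "RBFCIFHSNCAU"
  "tksldh" -> "hdlskt" -> "HDLSKT"
  "gxk" -> "kxg" -> "KXG"
  "qefycbmtpgss" -> "ssgptmbcyfeq" -> "SSGPTMBCYFEQ"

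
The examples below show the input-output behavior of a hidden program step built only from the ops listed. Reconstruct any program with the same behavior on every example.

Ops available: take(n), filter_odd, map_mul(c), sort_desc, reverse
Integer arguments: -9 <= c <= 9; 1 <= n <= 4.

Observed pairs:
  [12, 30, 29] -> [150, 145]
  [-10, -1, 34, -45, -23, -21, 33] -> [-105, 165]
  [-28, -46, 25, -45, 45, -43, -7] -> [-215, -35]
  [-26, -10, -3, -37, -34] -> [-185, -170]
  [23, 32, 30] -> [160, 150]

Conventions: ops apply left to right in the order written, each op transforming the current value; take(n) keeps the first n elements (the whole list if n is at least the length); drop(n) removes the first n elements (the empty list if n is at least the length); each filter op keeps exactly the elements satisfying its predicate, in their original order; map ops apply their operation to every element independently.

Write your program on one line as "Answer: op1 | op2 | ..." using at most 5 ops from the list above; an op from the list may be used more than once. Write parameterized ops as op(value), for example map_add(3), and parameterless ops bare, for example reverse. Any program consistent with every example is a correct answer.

reverse | map_mul(5) | take(2) | reverse

Check, running the answer program on each example:
  [12, 30, 29] -> [29, 30, 12] -> [145, 150, 60] -> [145, 150] -> [150, 145]
  [-10, -1, 34, -45, -23, -21, 33] -> [33, -21, -23, -45, 34, -1, -10] -> [165, -105, -115, -225, 170, -5, -50] -> [165, -105] -> [-105, 165]
  [-28, -46, 25, -45, 45, -43, -7] -> [-7, -43, 45, -45, 25, -46, -28] -> [-35, -215, 225, -225, 125, -230, -140] -> [-35, -215] -> [-215, -35]
  [-26, -10, -3, -37, -34] -> [-34, -37, -3, -10, -26] -> [-170, -185, -15, -50, -130] -> [-170, -185] -> [-185, -170]
  [23, 32, 30] -> [30, 32, 23] -> [150, 160, 115] -> [150, 160] -> [160, 150]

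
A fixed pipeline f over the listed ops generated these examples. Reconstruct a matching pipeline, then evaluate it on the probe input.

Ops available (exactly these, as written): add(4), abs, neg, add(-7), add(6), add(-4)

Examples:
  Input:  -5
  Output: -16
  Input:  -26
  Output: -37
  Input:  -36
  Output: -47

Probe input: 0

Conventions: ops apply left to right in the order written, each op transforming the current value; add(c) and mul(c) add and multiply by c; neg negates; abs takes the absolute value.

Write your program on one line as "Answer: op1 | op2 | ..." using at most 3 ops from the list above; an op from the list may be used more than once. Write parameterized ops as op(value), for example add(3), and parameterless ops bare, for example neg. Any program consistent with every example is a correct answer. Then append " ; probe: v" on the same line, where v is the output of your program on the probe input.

add(-4) | add(-7) ; probe: -11

Check, running the answer program on each example:
  -5 -> -9 -> -16
  -26 -> -30 -> -37
  -36 -> -40 -> -47
  probe: 0 -> -4 -> -11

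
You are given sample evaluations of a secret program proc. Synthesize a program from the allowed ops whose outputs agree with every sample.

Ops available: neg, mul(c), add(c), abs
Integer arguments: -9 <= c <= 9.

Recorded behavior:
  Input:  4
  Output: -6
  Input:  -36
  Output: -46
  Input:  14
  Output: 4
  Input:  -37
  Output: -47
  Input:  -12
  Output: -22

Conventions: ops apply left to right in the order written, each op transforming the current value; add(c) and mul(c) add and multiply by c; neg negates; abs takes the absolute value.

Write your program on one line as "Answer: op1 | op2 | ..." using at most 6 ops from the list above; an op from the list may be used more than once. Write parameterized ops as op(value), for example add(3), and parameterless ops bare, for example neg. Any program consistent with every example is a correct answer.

neg | add(3) | neg | add(-6) | add(-1)

Check, running the answer program on each example:
  4 -> -4 -> -1 -> 1 -> -5 -> -6
  -36 -> 36 -> 39 -> -39 -> -45 -> -46
  14 -> -14 -> -11 -> 11 -> 5 -> 4
  -37 -> 37 -> 40 -> -40 -> -46 -> -47
  -12 -> 12 -> 15 -> -15 -> -21 -> -22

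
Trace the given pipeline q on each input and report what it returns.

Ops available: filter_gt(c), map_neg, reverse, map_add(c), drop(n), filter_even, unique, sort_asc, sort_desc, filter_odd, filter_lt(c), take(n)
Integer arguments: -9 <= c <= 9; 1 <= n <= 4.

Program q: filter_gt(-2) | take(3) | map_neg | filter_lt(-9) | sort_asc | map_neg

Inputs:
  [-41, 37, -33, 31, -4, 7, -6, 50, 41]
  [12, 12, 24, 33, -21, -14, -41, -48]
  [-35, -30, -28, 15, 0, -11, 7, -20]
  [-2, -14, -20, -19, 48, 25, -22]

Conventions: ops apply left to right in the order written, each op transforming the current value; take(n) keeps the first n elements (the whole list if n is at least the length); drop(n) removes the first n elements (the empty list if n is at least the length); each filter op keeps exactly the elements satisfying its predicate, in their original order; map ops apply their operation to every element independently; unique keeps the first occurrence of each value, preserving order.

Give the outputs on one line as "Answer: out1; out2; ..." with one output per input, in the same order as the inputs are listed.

[37, 31]; [24, 12, 12]; [15]; [48, 25]

Execution, op by op:
  [-41, 37, -33, 31, -4, 7, -6, 50, 41] -> [37, 31, 7, 50, 41] -> [37, 31, 7] -> [-37, -31, -7] -> [-37, -31] -> [-37, -31] -> [37, 31]
  [12, 12, 24, 33, -21, -14, -41, -48] -> [12, 12, 24, 33] -> [12, 12, 24] -> [-12, -12, -24] -> [-12, -12, -24] -> [-24, -12, -12] -> [24, 12, 12]
  [-35, -30, -28, 15, 0, -11, 7, -20] -> [15, 0, 7] -> [15, 0, 7] -> [-15, 0, -7] -> [-15] -> [-15] -> [15]
  [-2, -14, -20, -19, 48, 25, -22] -> [48, 25] -> [48, 25] -> [-48, -25] -> [-48, -25] -> [-48, -25] -> [48, 25]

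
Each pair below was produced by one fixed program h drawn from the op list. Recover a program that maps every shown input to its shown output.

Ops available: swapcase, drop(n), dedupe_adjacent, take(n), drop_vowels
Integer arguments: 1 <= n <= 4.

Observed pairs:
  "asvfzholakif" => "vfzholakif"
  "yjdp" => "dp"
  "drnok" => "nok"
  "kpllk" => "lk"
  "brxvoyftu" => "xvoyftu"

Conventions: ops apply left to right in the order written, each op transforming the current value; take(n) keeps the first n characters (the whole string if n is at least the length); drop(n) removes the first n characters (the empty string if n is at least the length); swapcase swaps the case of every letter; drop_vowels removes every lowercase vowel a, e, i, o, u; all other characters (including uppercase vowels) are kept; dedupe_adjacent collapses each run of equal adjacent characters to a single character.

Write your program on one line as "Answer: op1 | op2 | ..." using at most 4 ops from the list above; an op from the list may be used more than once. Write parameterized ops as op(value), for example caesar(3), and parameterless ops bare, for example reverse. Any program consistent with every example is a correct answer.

swapcase | drop(2) | swapcase | dedupe_adjacent

Check, running the answer program on each example:
  "asvfzholakif" -> "ASVFZHOLAKIF" -> "VFZHOLAKIF" -> "vfzholakif" -> "vfzholakif"
  "yjdp" -> "YJDP" -> "DP" -> "dp" -> "dp"
  "drnok" -> "DRNOK" -> "NOK" -> "nok" -> "nok"
  "kpllk" -> "KPLLK" -> "LLK" -> "llk" -> "lk"
  "brxvoyftu" -> "BRXVOYFTU" -> "XVOYFTU" -> "xvoyftu" -> "xvoyftu"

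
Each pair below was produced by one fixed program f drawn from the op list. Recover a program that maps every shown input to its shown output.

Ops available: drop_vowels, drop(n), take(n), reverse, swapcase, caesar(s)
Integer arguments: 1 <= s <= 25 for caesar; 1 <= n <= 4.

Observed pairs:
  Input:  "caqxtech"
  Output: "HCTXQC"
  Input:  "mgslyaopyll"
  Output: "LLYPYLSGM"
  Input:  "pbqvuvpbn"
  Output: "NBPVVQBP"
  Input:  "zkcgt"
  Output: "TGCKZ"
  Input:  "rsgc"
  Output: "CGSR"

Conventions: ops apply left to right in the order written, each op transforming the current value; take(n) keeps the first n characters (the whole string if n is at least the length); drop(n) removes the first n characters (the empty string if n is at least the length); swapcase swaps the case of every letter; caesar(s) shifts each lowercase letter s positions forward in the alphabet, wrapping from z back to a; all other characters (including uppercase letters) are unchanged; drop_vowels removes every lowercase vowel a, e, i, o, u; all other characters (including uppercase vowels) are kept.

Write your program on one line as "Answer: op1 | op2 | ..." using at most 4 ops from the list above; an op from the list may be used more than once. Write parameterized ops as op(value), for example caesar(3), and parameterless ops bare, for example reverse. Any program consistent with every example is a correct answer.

drop_vowels | swapcase | reverse

Check, running the answer program on each example:
  "caqxtech" -> "cqxtch" -> "CQXTCH" -> "HCTXQC"
  "mgslyaopyll" -> "mgslypyll" -> "MGSLYPYLL" -> "LLYPYLSGM"
  "pbqvuvpbn" -> "pbqvvpbn" -> "PBQVVPBN" -> "NBPVVQBP"
  "zkcgt" -> "zkcgt" -> "ZKCGT" -> "TGCKZ"
  "rsgc" -> "rsgc" -> "RSGC" -> "CGSR"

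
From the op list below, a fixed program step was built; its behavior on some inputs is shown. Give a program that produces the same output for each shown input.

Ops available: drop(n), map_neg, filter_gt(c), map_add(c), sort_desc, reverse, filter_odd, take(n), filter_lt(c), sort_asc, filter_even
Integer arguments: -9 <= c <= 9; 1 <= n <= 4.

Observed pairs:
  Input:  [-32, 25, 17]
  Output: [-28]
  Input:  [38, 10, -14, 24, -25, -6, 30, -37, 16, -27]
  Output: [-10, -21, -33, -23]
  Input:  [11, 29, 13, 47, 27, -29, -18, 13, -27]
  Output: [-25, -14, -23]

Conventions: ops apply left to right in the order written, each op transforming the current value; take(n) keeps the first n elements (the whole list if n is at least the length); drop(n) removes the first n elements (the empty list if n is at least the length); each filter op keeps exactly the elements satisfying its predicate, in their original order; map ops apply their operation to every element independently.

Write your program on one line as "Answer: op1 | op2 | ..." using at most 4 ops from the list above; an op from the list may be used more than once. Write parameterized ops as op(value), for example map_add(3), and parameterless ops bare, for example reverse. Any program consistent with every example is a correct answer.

map_add(-3) | map_add(7) | filter_lt(-8)

Check, running the answer program on each example:
  [-32, 25, 17] -> [-35, 22, 14] -> [-28, 29, 21] -> [-28]
  [38, 10, -14, 24, -25, -6, 30, -37, 16, -27] -> [35, 7, -17, 21, -28, -9, 27, -40, 13, -30] -> [42, 14, -10, 28, -21, -2, 34, -33, 20, -23] -> [-10, -21, -33, -23]
  [11, 29, 13, 47, 27, -29, -18, 13, -27] -> [8, 26, 10, 44, 24, -32, -21, 10, -30] -> [15, 33, 17, 51, 31, -25, -14, 17, -23] -> [-25, -14, -23]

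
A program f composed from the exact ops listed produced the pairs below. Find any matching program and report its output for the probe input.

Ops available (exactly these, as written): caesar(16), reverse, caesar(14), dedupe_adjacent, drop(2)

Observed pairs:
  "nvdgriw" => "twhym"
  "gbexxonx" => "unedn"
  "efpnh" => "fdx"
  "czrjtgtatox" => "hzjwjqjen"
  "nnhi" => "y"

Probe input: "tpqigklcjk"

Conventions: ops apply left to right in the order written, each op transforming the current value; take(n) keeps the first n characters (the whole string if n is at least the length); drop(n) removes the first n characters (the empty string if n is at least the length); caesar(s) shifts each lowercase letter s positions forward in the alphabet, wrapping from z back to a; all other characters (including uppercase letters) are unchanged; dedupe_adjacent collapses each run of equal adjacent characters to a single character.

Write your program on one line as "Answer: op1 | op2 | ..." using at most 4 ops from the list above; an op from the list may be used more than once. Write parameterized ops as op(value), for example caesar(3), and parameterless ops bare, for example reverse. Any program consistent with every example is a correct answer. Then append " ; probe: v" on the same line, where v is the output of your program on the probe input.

dedupe_adjacent | caesar(16) | drop(2) ; probe: "gywabsza"

Check, running the answer program on each example:
  "nvdgriw" -> "nvdgriw" -> "dltwhym" -> "twhym"
  "gbexxonx" -> "gbexonx" -> "wrunedn" -> "unedn"
  "efpnh" -> "efpnh" -> "uvfdx" -> "fdx"
  "czrjtgtatox" -> "czrjtgtatox" -> "sphzjwjqjen" -> "hzjwjqjen"
  "nnhi" -> "nhi" -> "dxy" -> "y"
  probe: "tpqigklcjk" -> "tpqigklcjk" -> "jfgywabsza" -> "gywabsza"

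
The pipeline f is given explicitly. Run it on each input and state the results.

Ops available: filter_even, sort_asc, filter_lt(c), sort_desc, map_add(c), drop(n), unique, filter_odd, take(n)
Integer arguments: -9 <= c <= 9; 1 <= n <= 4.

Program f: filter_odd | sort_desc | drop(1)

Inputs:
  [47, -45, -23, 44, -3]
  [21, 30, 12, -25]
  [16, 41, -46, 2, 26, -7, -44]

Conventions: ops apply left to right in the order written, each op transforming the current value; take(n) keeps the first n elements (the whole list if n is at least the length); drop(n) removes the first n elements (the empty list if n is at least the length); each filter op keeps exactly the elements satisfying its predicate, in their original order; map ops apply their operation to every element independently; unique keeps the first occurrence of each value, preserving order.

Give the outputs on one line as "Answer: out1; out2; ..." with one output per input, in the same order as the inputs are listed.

Execution, op by op:
  [47, -45, -23, 44, -3] -> [47, -45, -23, -3] -> [47, -3, -23, -45] -> [-3, -23, -45]
  [21, 30, 12, -25] -> [21, -25] -> [21, -25] -> [-25]
  [16, 41, -46, 2, 26, -7, -44] -> [41, -7] -> [41, -7] -> [-7]

[-3, -23, -45]; [-25]; [-7]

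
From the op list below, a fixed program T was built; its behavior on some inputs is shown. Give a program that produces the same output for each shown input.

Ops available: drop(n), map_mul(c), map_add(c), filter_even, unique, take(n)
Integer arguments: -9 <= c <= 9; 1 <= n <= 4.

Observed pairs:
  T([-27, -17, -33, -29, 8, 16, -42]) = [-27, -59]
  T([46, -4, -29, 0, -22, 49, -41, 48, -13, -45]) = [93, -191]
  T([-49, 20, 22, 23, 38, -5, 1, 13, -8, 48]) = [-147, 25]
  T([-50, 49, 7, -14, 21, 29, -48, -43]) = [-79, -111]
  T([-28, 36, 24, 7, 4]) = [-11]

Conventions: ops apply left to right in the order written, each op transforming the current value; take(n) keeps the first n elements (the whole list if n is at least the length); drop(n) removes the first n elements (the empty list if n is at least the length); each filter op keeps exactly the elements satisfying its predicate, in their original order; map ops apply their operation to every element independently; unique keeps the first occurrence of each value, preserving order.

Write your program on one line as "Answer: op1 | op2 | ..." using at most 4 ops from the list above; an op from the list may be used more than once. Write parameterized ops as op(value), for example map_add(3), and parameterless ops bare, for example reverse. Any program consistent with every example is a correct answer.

drop(4) | map_mul(-4) | take(2) | map_add(5)

Check, running the answer program on each example:
  [-27, -17, -33, -29, 8, 16, -42] -> [8, 16, -42] -> [-32, -64, 168] -> [-32, -64] -> [-27, -59]
  [46, -4, -29, 0, -22, 49, -41, 48, -13, -45] -> [-22, 49, -41, 48, -13, -45] -> [88, -196, 164, -192, 52, 180] -> [88, -196] -> [93, -191]
  [-49, 20, 22, 23, 38, -5, 1, 13, -8, 48] -> [38, -5, 1, 13, -8, 48] -> [-152, 20, -4, -52, 32, -192] -> [-152, 20] -> [-147, 25]
  [-50, 49, 7, -14, 21, 29, -48, -43] -> [21, 29, -48, -43] -> [-84, -116, 192, 172] -> [-84, -116] -> [-79, -111]
  [-28, 36, 24, 7, 4] -> [4] -> [-16] -> [-16] -> [-11]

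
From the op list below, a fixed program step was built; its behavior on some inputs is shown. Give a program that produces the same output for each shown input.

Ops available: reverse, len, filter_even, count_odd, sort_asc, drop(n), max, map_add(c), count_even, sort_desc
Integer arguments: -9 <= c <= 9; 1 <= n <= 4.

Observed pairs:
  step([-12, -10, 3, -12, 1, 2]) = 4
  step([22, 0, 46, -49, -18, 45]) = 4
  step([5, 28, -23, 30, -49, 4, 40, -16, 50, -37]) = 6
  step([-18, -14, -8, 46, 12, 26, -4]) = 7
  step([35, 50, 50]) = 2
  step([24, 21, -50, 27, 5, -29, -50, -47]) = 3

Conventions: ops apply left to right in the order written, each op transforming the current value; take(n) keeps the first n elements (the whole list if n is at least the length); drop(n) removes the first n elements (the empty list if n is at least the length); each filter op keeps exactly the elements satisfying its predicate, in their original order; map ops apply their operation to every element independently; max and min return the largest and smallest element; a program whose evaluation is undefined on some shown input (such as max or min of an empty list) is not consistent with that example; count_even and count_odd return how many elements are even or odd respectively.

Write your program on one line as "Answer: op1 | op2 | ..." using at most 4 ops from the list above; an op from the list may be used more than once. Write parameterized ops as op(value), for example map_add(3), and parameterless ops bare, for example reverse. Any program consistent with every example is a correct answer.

reverse | map_add(9) | sort_desc | count_odd

Check, running the answer program on each example:
  [-12, -10, 3, -12, 1, 2] -> [2, 1, -12, 3, -10, -12] -> [11, 10, -3, 12, -1, -3] -> [12, 11, 10, -1, -3, -3] -> 4
  [22, 0, 46, -49, -18, 45] -> [45, -18, -49, 46, 0, 22] -> [54, -9, -40, 55, 9, 31] -> [55, 54, 31, 9, -9, -40] -> 4
  [5, 28, -23, 30, -49, 4, 40, -16, 50, -37] -> [-37, 50, -16, 40, 4, -49, 30, -23, 28, 5] -> [-28, 59, -7, 49, 13, -40, 39, -14, 37, 14] -> [59, 49, 39, 37, 14, 13, -7, -14, -28, -40] -> 6
  [-18, -14, -8, 46, 12, 26, -4] -> [-4, 26, 12, 46, -8, -14, -18] -> [5, 35, 21, 55, 1, -5, -9] -> [55, 35, 21, 5, 1, -5, -9] -> 7
  [35, 50, 50] -> [50, 50, 35] -> [59, 59, 44] -> [59, 59, 44] -> 2
  [24, 21, -50, 27, 5, -29, -50, -47] -> [-47, -50, -29, 5, 27, -50, 21, 24] -> [-38, -41, -20, 14, 36, -41, 30, 33] -> [36, 33, 30, 14, -20, -38, -41, -41] -> 3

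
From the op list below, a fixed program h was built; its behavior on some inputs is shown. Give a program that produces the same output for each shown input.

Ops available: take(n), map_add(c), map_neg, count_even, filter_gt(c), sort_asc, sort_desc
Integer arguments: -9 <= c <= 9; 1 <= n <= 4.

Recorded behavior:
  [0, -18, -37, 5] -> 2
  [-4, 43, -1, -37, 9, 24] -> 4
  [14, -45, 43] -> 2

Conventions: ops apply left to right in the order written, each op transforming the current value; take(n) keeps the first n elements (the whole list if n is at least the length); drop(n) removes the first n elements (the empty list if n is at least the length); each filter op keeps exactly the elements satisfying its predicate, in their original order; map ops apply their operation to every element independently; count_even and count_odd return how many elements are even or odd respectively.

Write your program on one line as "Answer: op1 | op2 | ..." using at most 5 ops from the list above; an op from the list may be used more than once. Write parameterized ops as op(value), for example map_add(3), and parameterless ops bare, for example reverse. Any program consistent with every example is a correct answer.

map_neg | map_add(-5) | sort_asc | sort_desc | count_even

Check, running the answer program on each example:
  [0, -18, -37, 5] -> [0, 18, 37, -5] -> [-5, 13, 32, -10] -> [-10, -5, 13, 32] -> [32, 13, -5, -10] -> 2
  [-4, 43, -1, -37, 9, 24] -> [4, -43, 1, 37, -9, -24] -> [-1, -48, -4, 32, -14, -29] -> [-48, -29, -14, -4, -1, 32] -> [32, -1, -4, -14, -29, -48] -> 4
  [14, -45, 43] -> [-14, 45, -43] -> [-19, 40, -48] -> [-48, -19, 40] -> [40, -19, -48] -> 2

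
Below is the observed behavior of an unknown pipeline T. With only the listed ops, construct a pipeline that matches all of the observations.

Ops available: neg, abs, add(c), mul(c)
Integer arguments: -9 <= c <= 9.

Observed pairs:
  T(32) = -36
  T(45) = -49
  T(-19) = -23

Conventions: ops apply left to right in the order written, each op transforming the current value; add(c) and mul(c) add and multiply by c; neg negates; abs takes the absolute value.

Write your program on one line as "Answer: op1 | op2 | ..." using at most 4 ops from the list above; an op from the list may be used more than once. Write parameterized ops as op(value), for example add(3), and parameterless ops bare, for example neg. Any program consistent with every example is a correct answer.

neg | abs | neg | add(-4)

Check, running the answer program on each example:
  32 -> -32 -> 32 -> -32 -> -36
  45 -> -45 -> 45 -> -45 -> -49
  -19 -> 19 -> 19 -> -19 -> -23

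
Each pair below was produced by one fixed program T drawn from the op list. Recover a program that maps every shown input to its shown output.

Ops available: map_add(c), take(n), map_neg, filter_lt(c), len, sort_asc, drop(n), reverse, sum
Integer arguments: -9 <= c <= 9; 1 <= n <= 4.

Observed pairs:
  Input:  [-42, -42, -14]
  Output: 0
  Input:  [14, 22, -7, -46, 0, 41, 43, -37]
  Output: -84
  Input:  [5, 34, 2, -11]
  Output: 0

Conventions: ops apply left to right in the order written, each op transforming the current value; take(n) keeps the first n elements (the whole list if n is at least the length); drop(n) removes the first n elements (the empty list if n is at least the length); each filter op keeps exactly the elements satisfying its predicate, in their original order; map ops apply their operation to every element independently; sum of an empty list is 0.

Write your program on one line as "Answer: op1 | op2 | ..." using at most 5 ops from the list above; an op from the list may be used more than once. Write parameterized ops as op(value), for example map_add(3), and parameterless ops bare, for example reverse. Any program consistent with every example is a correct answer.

drop(4) | map_neg | take(3) | sum

Check, running the answer program on each example:
  [-42, -42, -14] -> [] -> [] -> [] -> 0
  [14, 22, -7, -46, 0, 41, 43, -37] -> [0, 41, 43, -37] -> [0, -41, -43, 37] -> [0, -41, -43] -> -84
  [5, 34, 2, -11] -> [] -> [] -> [] -> 0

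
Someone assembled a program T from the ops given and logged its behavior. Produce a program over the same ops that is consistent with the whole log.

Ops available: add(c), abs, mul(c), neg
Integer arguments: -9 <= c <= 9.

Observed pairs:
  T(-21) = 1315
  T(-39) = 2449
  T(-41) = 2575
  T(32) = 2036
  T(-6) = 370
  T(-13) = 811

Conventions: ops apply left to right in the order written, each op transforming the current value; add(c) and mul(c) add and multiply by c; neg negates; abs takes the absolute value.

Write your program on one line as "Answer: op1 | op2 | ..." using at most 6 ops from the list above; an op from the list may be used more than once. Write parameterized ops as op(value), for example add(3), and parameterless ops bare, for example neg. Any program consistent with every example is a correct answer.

mul(-9) | add(-2) | mul(7) | neg | abs | add(6)

Check, running the answer program on each example:
  -21 -> 189 -> 187 -> 1309 -> -1309 -> 1309 -> 1315
  -39 -> 351 -> 349 -> 2443 -> -2443 -> 2443 -> 2449
  -41 -> 369 -> 367 -> 2569 -> -2569 -> 2569 -> 2575
  32 -> -288 -> -290 -> -2030 -> 2030 -> 2030 -> 2036
  -6 -> 54 -> 52 -> 364 -> -364 -> 364 -> 370
  -13 -> 117 -> 115 -> 805 -> -805 -> 805 -> 811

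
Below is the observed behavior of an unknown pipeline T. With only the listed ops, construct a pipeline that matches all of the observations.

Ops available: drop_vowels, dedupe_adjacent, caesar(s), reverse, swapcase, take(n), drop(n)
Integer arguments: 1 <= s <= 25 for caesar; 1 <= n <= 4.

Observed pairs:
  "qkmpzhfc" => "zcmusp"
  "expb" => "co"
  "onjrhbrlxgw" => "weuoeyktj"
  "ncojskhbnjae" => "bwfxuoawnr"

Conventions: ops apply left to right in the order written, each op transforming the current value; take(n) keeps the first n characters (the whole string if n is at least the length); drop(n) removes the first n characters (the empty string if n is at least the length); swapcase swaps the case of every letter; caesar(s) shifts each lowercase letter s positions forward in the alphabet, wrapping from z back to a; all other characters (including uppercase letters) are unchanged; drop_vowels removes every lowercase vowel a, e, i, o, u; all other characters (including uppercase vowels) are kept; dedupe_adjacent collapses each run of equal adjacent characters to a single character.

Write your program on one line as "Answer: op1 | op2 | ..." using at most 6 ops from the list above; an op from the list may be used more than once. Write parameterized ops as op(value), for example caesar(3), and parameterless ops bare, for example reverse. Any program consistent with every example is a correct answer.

caesar(7) | caesar(6) | swapcase | drop(2) | swapcase

Check, running the answer program on each example:
  "qkmpzhfc" -> "xrtwgomj" -> "dxzcmusp" -> "DXZCMUSP" -> "ZCMUSP" -> "zcmusp"
  "expb" -> "lewi" -> "rkco" -> "RKCO" -> "CO" -> "co"
  "onjrhbrlxgw" -> "vuqyoiysend" -> "baweuoeyktj" -> "BAWEUOEYKTJ" -> "WEUOEYKTJ" -> "weuoeyktj"
  "ncojskhbnjae" -> "ujvqzroiuqhl" -> "apbwfxuoawnr" -> "APBWFXUOAWNR" -> "BWFXUOAWNR" -> "bwfxuoawnr"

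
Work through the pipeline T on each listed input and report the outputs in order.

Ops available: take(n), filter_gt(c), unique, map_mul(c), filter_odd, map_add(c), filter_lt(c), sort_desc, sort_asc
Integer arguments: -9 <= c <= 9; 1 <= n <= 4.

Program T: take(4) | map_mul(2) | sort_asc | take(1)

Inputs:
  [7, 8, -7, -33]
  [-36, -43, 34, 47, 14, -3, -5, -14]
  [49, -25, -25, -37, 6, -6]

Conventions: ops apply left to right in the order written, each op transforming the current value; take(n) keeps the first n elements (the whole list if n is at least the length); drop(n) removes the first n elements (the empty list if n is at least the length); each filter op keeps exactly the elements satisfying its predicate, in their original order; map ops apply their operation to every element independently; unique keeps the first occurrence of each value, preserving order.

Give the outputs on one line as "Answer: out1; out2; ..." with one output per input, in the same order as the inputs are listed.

[-66]; [-86]; [-74]

Execution, op by op:
  [7, 8, -7, -33] -> [7, 8, -7, -33] -> [14, 16, -14, -66] -> [-66, -14, 14, 16] -> [-66]
  [-36, -43, 34, 47, 14, -3, -5, -14] -> [-36, -43, 34, 47] -> [-72, -86, 68, 94] -> [-86, -72, 68, 94] -> [-86]
  [49, -25, -25, -37, 6, -6] -> [49, -25, -25, -37] -> [98, -50, -50, -74] -> [-74, -50, -50, 98] -> [-74]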